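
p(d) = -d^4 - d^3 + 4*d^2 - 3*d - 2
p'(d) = -4*d^3 - 3*d^2 + 8*d - 3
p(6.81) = -2303.49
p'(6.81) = -1350.93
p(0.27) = -2.54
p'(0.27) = -1.14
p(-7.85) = -3045.56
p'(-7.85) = 1684.28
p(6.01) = -1397.29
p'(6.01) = -931.61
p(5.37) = -889.18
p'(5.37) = -665.97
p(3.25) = -115.39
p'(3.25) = -146.00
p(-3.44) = -43.67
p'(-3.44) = 96.81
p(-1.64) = 10.86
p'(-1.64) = -6.55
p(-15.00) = -46307.00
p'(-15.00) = 12702.00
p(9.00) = -6995.00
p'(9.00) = -3090.00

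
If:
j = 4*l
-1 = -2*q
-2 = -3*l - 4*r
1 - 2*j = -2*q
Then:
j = 1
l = 1/4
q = 1/2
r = 5/16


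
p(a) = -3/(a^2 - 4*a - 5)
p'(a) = -3*(4 - 2*a)/(a^2 - 4*a - 5)^2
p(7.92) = -0.12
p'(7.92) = 0.05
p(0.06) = 0.57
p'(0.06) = -0.42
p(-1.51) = -0.90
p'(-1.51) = -1.91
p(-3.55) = -0.14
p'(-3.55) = -0.07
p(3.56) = 0.46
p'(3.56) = 0.22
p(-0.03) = 0.61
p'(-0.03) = -0.51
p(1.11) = 0.37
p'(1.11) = -0.08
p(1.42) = 0.35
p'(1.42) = -0.05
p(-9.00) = -0.03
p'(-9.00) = -0.00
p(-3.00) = -0.19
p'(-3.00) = -0.12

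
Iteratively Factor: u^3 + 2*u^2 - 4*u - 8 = (u - 2)*(u^2 + 4*u + 4) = (u - 2)*(u + 2)*(u + 2)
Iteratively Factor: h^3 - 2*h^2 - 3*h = (h - 3)*(h^2 + h) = h*(h - 3)*(h + 1)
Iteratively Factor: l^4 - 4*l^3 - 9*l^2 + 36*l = (l)*(l^3 - 4*l^2 - 9*l + 36) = l*(l + 3)*(l^2 - 7*l + 12) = l*(l - 4)*(l + 3)*(l - 3)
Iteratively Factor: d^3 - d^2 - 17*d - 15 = (d - 5)*(d^2 + 4*d + 3) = (d - 5)*(d + 3)*(d + 1)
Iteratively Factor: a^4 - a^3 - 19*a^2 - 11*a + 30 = (a - 5)*(a^3 + 4*a^2 + a - 6) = (a - 5)*(a + 2)*(a^2 + 2*a - 3) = (a - 5)*(a - 1)*(a + 2)*(a + 3)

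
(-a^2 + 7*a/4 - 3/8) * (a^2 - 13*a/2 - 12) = -a^4 + 33*a^3/4 + a^2/4 - 297*a/16 + 9/2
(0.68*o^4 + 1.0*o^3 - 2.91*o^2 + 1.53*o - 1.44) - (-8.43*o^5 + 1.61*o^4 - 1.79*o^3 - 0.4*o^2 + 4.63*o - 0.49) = 8.43*o^5 - 0.93*o^4 + 2.79*o^3 - 2.51*o^2 - 3.1*o - 0.95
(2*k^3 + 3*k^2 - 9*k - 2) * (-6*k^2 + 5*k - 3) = -12*k^5 - 8*k^4 + 63*k^3 - 42*k^2 + 17*k + 6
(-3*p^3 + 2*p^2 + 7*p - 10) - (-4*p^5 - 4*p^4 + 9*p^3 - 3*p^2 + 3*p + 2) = 4*p^5 + 4*p^4 - 12*p^3 + 5*p^2 + 4*p - 12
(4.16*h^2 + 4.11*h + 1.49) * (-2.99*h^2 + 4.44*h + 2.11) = -12.4384*h^4 + 6.1815*h^3 + 22.5709*h^2 + 15.2877*h + 3.1439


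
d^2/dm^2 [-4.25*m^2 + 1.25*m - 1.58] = -8.50000000000000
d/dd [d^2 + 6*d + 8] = 2*d + 6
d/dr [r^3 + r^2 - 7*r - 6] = 3*r^2 + 2*r - 7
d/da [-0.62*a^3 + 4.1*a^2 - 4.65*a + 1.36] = -1.86*a^2 + 8.2*a - 4.65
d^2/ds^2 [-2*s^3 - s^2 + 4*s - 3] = -12*s - 2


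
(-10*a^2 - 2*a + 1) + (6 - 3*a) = -10*a^2 - 5*a + 7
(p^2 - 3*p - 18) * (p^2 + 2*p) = p^4 - p^3 - 24*p^2 - 36*p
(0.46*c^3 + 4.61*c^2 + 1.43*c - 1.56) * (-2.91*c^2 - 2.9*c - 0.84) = -1.3386*c^5 - 14.7491*c^4 - 17.9167*c^3 - 3.4798*c^2 + 3.3228*c + 1.3104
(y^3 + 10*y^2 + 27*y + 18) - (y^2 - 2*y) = y^3 + 9*y^2 + 29*y + 18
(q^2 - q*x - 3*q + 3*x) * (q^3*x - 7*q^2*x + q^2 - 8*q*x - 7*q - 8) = q^5*x - q^4*x^2 - 10*q^4*x + q^4 + 10*q^3*x^2 + 12*q^3*x - 10*q^3 - 13*q^2*x^2 + 34*q^2*x + 13*q^2 - 24*q*x^2 - 13*q*x + 24*q - 24*x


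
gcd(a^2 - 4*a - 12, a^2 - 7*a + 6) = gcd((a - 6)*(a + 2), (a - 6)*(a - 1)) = a - 6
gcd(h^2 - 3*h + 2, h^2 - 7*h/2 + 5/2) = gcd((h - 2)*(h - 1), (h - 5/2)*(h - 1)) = h - 1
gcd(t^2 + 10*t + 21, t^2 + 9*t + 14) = t + 7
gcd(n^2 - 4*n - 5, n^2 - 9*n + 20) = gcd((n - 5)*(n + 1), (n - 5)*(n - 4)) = n - 5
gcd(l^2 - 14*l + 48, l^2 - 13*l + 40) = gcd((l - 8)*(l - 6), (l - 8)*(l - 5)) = l - 8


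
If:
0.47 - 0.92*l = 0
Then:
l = 0.51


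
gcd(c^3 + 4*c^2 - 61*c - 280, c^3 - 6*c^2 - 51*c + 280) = c^2 - c - 56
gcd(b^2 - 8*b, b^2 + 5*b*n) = b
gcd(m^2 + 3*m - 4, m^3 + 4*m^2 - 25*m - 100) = m + 4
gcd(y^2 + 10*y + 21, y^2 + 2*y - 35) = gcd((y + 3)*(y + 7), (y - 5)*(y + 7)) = y + 7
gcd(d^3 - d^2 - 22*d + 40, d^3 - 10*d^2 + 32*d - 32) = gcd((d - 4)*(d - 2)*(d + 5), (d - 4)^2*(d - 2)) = d^2 - 6*d + 8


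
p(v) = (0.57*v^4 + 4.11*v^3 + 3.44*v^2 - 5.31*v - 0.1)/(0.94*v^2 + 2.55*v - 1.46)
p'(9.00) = 13.60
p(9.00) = 71.36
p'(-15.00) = -15.51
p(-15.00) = 92.20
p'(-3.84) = -17.87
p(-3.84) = -14.48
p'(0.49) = 20527.37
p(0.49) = -89.48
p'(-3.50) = -73.71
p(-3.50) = -26.60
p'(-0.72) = 1.06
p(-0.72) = -1.47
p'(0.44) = 192.18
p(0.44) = 8.97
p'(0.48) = 12493.39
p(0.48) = 70.61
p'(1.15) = 4.67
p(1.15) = 2.06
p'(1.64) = 4.73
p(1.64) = 4.32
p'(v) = (-1.88*v - 2.55)*(0.57*v^4 + 4.11*v^3 + 3.44*v^2 - 5.31*v - 0.1)/(0.94*v^2 + 2.55*v - 1.46)^2 + (2.28*v^3 + 12.33*v^2 + 6.88*v - 5.31)/(0.94*v^2 + 2.55*v - 1.46)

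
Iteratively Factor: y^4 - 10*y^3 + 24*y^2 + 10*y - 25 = (y - 5)*(y^3 - 5*y^2 - y + 5) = (y - 5)^2*(y^2 - 1) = (y - 5)^2*(y + 1)*(y - 1)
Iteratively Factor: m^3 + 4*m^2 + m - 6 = (m + 3)*(m^2 + m - 2) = (m - 1)*(m + 3)*(m + 2)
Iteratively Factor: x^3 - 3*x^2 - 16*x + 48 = (x - 4)*(x^2 + x - 12) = (x - 4)*(x + 4)*(x - 3)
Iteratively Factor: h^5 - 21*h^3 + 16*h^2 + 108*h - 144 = (h + 4)*(h^4 - 4*h^3 - 5*h^2 + 36*h - 36) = (h + 3)*(h + 4)*(h^3 - 7*h^2 + 16*h - 12) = (h - 2)*(h + 3)*(h + 4)*(h^2 - 5*h + 6) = (h - 3)*(h - 2)*(h + 3)*(h + 4)*(h - 2)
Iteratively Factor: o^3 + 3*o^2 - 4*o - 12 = (o + 3)*(o^2 - 4) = (o - 2)*(o + 3)*(o + 2)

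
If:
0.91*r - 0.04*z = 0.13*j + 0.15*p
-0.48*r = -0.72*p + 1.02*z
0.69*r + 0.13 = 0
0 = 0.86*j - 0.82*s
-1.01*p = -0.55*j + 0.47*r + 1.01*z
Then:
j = -0.94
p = -0.30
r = -0.19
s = -0.98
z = -0.12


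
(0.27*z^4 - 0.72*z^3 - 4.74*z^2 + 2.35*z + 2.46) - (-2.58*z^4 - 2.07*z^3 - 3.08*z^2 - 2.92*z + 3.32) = 2.85*z^4 + 1.35*z^3 - 1.66*z^2 + 5.27*z - 0.86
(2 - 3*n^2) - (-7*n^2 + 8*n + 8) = 4*n^2 - 8*n - 6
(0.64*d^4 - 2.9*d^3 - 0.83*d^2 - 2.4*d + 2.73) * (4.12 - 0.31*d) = -0.1984*d^5 + 3.5358*d^4 - 11.6907*d^3 - 2.6756*d^2 - 10.7343*d + 11.2476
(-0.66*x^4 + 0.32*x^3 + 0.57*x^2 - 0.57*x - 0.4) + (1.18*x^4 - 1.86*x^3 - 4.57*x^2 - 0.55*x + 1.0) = 0.52*x^4 - 1.54*x^3 - 4.0*x^2 - 1.12*x + 0.6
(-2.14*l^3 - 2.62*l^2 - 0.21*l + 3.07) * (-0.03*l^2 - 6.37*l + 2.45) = 0.0642*l^5 + 13.7104*l^4 + 11.4527*l^3 - 5.1734*l^2 - 20.0704*l + 7.5215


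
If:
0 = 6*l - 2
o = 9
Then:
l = 1/3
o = 9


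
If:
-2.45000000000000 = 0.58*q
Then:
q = -4.22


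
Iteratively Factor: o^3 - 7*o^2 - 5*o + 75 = (o - 5)*(o^2 - 2*o - 15) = (o - 5)*(o + 3)*(o - 5)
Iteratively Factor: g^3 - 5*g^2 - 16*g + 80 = (g - 5)*(g^2 - 16) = (g - 5)*(g + 4)*(g - 4)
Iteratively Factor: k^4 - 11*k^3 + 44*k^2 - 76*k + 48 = (k - 2)*(k^3 - 9*k^2 + 26*k - 24) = (k - 2)^2*(k^2 - 7*k + 12) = (k - 3)*(k - 2)^2*(k - 4)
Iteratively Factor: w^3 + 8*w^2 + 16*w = (w)*(w^2 + 8*w + 16) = w*(w + 4)*(w + 4)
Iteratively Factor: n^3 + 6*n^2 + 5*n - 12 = (n + 3)*(n^2 + 3*n - 4) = (n - 1)*(n + 3)*(n + 4)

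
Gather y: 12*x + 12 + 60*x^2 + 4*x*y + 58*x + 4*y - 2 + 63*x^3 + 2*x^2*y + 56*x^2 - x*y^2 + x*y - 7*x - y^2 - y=63*x^3 + 116*x^2 + 63*x + y^2*(-x - 1) + y*(2*x^2 + 5*x + 3) + 10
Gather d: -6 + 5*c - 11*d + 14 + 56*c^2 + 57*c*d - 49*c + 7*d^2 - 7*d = 56*c^2 - 44*c + 7*d^2 + d*(57*c - 18) + 8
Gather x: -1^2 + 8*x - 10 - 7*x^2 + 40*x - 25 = -7*x^2 + 48*x - 36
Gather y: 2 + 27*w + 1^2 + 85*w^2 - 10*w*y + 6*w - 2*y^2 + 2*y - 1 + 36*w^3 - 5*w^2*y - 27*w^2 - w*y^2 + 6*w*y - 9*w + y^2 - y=36*w^3 + 58*w^2 + 24*w + y^2*(-w - 1) + y*(-5*w^2 - 4*w + 1) + 2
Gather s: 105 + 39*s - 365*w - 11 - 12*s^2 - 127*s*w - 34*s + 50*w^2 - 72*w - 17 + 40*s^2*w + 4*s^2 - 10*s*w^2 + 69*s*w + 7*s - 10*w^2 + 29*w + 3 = s^2*(40*w - 8) + s*(-10*w^2 - 58*w + 12) + 40*w^2 - 408*w + 80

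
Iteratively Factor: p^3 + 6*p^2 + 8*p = (p + 4)*(p^2 + 2*p) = p*(p + 4)*(p + 2)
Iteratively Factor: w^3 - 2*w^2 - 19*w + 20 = (w + 4)*(w^2 - 6*w + 5) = (w - 5)*(w + 4)*(w - 1)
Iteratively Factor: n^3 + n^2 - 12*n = (n - 3)*(n^2 + 4*n) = (n - 3)*(n + 4)*(n)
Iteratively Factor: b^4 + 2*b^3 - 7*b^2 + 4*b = (b + 4)*(b^3 - 2*b^2 + b) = b*(b + 4)*(b^2 - 2*b + 1) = b*(b - 1)*(b + 4)*(b - 1)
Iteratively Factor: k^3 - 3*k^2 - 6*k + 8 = (k + 2)*(k^2 - 5*k + 4) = (k - 4)*(k + 2)*(k - 1)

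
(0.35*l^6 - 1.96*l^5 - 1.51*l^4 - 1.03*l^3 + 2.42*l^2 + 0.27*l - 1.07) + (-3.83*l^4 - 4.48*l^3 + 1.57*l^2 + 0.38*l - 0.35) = 0.35*l^6 - 1.96*l^5 - 5.34*l^4 - 5.51*l^3 + 3.99*l^2 + 0.65*l - 1.42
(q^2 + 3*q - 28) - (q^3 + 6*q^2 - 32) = -q^3 - 5*q^2 + 3*q + 4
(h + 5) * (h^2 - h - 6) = h^3 + 4*h^2 - 11*h - 30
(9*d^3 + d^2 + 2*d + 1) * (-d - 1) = -9*d^4 - 10*d^3 - 3*d^2 - 3*d - 1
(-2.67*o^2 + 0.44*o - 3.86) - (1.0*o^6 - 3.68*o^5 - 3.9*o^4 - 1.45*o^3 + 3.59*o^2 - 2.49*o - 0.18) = -1.0*o^6 + 3.68*o^5 + 3.9*o^4 + 1.45*o^3 - 6.26*o^2 + 2.93*o - 3.68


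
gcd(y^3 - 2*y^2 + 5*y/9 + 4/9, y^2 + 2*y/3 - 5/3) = y - 1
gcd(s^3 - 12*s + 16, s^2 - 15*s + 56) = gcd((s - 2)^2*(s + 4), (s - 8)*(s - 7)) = 1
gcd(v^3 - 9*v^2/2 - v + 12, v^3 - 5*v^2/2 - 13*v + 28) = v^2 - 6*v + 8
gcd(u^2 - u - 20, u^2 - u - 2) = 1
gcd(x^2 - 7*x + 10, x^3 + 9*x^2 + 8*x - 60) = x - 2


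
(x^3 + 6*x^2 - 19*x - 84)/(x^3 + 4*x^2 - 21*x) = (x^2 - x - 12)/(x*(x - 3))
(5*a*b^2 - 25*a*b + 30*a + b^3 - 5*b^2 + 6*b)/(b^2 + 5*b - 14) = (5*a*b - 15*a + b^2 - 3*b)/(b + 7)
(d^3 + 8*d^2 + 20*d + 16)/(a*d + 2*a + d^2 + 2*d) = (d^2 + 6*d + 8)/(a + d)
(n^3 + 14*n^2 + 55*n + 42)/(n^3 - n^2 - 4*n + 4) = (n^3 + 14*n^2 + 55*n + 42)/(n^3 - n^2 - 4*n + 4)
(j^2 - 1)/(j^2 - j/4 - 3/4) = 4*(j + 1)/(4*j + 3)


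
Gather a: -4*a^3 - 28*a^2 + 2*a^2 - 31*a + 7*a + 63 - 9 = -4*a^3 - 26*a^2 - 24*a + 54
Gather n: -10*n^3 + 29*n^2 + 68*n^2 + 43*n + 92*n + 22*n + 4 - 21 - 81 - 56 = -10*n^3 + 97*n^2 + 157*n - 154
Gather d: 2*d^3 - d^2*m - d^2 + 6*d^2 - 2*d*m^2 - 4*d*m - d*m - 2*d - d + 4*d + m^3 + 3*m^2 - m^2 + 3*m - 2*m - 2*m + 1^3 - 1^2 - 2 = 2*d^3 + d^2*(5 - m) + d*(-2*m^2 - 5*m + 1) + m^3 + 2*m^2 - m - 2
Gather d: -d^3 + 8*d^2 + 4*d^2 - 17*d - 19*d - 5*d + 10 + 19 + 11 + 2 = -d^3 + 12*d^2 - 41*d + 42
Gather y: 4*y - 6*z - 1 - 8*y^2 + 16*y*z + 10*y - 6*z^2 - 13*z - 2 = -8*y^2 + y*(16*z + 14) - 6*z^2 - 19*z - 3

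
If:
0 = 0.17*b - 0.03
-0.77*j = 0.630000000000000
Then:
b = 0.18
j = -0.82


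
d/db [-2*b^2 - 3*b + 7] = -4*b - 3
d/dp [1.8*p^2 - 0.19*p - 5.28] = 3.6*p - 0.19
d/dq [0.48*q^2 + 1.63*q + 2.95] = 0.96*q + 1.63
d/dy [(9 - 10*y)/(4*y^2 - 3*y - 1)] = (40*y^2 - 72*y + 37)/(16*y^4 - 24*y^3 + y^2 + 6*y + 1)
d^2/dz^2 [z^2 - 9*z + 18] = 2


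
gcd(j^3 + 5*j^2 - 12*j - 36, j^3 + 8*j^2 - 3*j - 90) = j^2 + 3*j - 18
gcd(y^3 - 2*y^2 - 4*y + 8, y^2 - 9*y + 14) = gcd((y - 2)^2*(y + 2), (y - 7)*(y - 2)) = y - 2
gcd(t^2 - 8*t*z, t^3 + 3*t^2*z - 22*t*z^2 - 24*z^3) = 1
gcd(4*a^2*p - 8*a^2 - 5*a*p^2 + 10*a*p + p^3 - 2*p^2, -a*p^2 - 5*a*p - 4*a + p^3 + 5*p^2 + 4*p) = -a + p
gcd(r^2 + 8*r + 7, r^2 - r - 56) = r + 7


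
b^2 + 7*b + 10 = (b + 2)*(b + 5)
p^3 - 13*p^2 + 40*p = p*(p - 8)*(p - 5)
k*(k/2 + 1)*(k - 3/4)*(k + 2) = k^4/2 + 13*k^3/8 + k^2/2 - 3*k/2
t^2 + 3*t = t*(t + 3)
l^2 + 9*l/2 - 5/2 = (l - 1/2)*(l + 5)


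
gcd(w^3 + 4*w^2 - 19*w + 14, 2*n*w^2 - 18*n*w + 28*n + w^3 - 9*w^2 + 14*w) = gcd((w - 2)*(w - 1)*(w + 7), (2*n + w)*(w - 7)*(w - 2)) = w - 2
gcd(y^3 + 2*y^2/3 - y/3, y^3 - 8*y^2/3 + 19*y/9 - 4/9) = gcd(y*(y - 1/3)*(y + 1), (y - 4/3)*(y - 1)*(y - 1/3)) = y - 1/3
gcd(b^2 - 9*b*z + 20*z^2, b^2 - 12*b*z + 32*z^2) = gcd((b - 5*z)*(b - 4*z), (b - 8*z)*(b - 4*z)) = -b + 4*z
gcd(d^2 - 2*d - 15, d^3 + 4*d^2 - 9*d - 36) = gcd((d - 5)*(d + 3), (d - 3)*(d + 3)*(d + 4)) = d + 3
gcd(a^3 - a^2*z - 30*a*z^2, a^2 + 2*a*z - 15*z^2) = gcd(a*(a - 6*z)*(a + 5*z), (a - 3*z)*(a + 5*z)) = a + 5*z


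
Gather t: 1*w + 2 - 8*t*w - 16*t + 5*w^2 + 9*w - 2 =t*(-8*w - 16) + 5*w^2 + 10*w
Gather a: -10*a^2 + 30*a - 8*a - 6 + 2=-10*a^2 + 22*a - 4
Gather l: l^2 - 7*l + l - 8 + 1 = l^2 - 6*l - 7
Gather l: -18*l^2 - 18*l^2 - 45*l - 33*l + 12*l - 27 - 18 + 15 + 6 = -36*l^2 - 66*l - 24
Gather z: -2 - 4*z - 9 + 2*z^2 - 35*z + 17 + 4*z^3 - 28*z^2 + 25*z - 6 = 4*z^3 - 26*z^2 - 14*z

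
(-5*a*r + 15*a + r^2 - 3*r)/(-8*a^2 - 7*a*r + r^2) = (5*a*r - 15*a - r^2 + 3*r)/(8*a^2 + 7*a*r - r^2)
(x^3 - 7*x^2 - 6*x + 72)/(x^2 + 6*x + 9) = (x^2 - 10*x + 24)/(x + 3)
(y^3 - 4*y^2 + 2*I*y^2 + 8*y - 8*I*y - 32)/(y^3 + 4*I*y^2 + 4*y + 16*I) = (y - 4)/(y + 2*I)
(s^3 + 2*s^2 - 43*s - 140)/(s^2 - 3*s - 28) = s + 5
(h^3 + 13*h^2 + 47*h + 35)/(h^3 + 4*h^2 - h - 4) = (h^2 + 12*h + 35)/(h^2 + 3*h - 4)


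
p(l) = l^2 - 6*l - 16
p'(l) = 2*l - 6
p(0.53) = -18.90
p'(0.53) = -4.94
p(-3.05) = 11.60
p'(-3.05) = -12.10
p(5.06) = -20.76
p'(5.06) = 4.12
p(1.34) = -22.24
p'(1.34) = -3.32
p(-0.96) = -9.32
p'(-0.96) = -7.92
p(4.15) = -23.68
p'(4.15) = 2.30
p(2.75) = -24.94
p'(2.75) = -0.50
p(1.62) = -23.10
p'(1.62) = -2.76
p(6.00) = -16.00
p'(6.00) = 6.00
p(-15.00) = 299.00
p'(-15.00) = -36.00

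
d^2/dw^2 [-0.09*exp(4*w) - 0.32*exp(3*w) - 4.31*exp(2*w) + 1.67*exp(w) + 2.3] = (-1.44*exp(3*w) - 2.88*exp(2*w) - 17.24*exp(w) + 1.67)*exp(w)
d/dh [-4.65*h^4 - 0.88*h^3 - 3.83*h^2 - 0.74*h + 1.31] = -18.6*h^3 - 2.64*h^2 - 7.66*h - 0.74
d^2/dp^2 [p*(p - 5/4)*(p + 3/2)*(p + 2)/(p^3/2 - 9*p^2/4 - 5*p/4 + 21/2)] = 63*(16*p^3 - 108*p^2 + 198*p - 51)/(8*p^6 - 156*p^5 + 1266*p^4 - 5473*p^3 + 13293*p^2 - 17199*p + 9261)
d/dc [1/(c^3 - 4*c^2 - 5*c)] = (-3*c^2 + 8*c + 5)/(c^2*(-c^2 + 4*c + 5)^2)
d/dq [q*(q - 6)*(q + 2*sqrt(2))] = 3*q^2 - 12*q + 4*sqrt(2)*q - 12*sqrt(2)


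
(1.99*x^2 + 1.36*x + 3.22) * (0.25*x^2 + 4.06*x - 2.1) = 0.4975*x^4 + 8.4194*x^3 + 2.1476*x^2 + 10.2172*x - 6.762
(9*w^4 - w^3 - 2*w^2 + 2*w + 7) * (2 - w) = -9*w^5 + 19*w^4 - 6*w^2 - 3*w + 14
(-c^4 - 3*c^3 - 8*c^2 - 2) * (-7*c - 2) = 7*c^5 + 23*c^4 + 62*c^3 + 16*c^2 + 14*c + 4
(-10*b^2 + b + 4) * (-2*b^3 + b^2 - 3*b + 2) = 20*b^5 - 12*b^4 + 23*b^3 - 19*b^2 - 10*b + 8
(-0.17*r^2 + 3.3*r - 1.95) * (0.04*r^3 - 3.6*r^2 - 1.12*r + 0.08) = -0.0068*r^5 + 0.744*r^4 - 11.7676*r^3 + 3.3104*r^2 + 2.448*r - 0.156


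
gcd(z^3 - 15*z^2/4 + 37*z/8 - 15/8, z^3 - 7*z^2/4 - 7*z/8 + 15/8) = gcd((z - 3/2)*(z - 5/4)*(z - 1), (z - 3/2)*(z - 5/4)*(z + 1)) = z^2 - 11*z/4 + 15/8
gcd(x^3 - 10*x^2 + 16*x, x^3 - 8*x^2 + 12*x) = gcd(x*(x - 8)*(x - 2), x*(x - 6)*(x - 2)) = x^2 - 2*x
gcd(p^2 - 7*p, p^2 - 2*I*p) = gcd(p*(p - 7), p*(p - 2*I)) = p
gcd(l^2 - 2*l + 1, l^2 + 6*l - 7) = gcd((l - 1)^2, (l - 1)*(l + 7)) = l - 1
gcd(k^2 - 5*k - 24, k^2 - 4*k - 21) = k + 3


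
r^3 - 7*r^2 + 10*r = r*(r - 5)*(r - 2)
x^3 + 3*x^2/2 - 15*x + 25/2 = (x - 5/2)*(x - 1)*(x + 5)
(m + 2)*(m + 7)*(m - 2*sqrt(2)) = m^3 - 2*sqrt(2)*m^2 + 9*m^2 - 18*sqrt(2)*m + 14*m - 28*sqrt(2)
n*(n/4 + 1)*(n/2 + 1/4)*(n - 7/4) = n^4/8 + 11*n^3/32 - 47*n^2/64 - 7*n/16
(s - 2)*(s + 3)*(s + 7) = s^3 + 8*s^2 + s - 42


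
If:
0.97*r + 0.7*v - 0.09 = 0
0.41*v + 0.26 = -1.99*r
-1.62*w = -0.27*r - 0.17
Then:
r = -0.22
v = 0.43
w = 0.07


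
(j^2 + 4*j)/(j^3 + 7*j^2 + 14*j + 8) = j/(j^2 + 3*j + 2)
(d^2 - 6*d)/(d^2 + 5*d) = (d - 6)/(d + 5)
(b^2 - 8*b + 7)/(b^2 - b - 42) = (b - 1)/(b + 6)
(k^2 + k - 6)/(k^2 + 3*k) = (k - 2)/k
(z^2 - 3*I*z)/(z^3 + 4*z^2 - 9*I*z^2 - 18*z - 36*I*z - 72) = z/(z^2 + z*(4 - 6*I) - 24*I)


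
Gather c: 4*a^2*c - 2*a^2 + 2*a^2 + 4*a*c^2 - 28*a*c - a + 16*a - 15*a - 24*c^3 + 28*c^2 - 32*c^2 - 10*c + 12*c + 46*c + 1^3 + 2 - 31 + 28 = -24*c^3 + c^2*(4*a - 4) + c*(4*a^2 - 28*a + 48)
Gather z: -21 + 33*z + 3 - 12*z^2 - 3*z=-12*z^2 + 30*z - 18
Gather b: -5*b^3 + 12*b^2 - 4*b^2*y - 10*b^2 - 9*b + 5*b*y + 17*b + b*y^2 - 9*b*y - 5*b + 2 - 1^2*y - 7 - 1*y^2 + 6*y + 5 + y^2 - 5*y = -5*b^3 + b^2*(2 - 4*y) + b*(y^2 - 4*y + 3)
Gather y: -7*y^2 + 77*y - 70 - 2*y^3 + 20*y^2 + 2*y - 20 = -2*y^3 + 13*y^2 + 79*y - 90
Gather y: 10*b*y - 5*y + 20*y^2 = 20*y^2 + y*(10*b - 5)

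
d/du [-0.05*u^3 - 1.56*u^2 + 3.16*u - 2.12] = -0.15*u^2 - 3.12*u + 3.16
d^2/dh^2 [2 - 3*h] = 0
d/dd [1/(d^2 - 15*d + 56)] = (15 - 2*d)/(d^2 - 15*d + 56)^2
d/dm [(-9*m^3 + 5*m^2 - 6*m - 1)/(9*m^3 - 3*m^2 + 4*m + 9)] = 2*(-9*m^4 + 18*m^3 - 107*m^2 + 42*m - 25)/(81*m^6 - 54*m^5 + 81*m^4 + 138*m^3 - 38*m^2 + 72*m + 81)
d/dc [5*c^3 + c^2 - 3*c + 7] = 15*c^2 + 2*c - 3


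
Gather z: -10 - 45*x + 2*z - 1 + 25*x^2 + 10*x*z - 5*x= 25*x^2 - 50*x + z*(10*x + 2) - 11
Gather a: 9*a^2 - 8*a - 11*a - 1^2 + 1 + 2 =9*a^2 - 19*a + 2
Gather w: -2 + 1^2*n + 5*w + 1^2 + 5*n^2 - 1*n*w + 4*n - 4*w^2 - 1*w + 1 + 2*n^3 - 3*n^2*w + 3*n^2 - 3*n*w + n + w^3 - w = 2*n^3 + 8*n^2 + 6*n + w^3 - 4*w^2 + w*(-3*n^2 - 4*n + 3)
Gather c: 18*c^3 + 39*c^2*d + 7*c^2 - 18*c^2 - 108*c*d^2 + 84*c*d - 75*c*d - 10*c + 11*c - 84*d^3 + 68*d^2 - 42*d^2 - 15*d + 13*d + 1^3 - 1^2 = 18*c^3 + c^2*(39*d - 11) + c*(-108*d^2 + 9*d + 1) - 84*d^3 + 26*d^2 - 2*d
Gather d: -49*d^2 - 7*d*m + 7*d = -49*d^2 + d*(7 - 7*m)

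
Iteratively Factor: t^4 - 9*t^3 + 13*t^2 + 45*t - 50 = (t - 5)*(t^3 - 4*t^2 - 7*t + 10) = (t - 5)*(t + 2)*(t^2 - 6*t + 5) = (t - 5)^2*(t + 2)*(t - 1)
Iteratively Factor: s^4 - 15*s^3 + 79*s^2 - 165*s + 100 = (s - 4)*(s^3 - 11*s^2 + 35*s - 25) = (s - 4)*(s - 1)*(s^2 - 10*s + 25) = (s - 5)*(s - 4)*(s - 1)*(s - 5)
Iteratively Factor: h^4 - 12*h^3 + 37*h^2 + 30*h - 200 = (h - 5)*(h^3 - 7*h^2 + 2*h + 40) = (h - 5)*(h + 2)*(h^2 - 9*h + 20) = (h - 5)*(h - 4)*(h + 2)*(h - 5)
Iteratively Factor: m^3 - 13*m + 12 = (m - 1)*(m^2 + m - 12) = (m - 1)*(m + 4)*(m - 3)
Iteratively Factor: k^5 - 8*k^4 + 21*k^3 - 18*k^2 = (k - 3)*(k^4 - 5*k^3 + 6*k^2) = k*(k - 3)*(k^3 - 5*k^2 + 6*k) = k*(k - 3)^2*(k^2 - 2*k) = k*(k - 3)^2*(k - 2)*(k)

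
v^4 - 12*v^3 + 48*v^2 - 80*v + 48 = (v - 6)*(v - 2)^3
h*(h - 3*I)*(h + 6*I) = h^3 + 3*I*h^2 + 18*h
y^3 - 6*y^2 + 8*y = y*(y - 4)*(y - 2)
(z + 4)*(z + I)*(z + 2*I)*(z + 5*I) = z^4 + 4*z^3 + 8*I*z^3 - 17*z^2 + 32*I*z^2 - 68*z - 10*I*z - 40*I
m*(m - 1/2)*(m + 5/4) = m^3 + 3*m^2/4 - 5*m/8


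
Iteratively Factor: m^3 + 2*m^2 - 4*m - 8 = (m - 2)*(m^2 + 4*m + 4) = (m - 2)*(m + 2)*(m + 2)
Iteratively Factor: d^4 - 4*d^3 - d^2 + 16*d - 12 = (d - 1)*(d^3 - 3*d^2 - 4*d + 12) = (d - 1)*(d + 2)*(d^2 - 5*d + 6) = (d - 3)*(d - 1)*(d + 2)*(d - 2)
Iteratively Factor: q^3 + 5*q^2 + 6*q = (q + 2)*(q^2 + 3*q) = (q + 2)*(q + 3)*(q)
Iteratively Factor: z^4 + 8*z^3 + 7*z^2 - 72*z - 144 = (z + 4)*(z^3 + 4*z^2 - 9*z - 36) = (z + 3)*(z + 4)*(z^2 + z - 12) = (z + 3)*(z + 4)^2*(z - 3)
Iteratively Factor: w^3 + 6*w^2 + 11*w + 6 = (w + 2)*(w^2 + 4*w + 3) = (w + 1)*(w + 2)*(w + 3)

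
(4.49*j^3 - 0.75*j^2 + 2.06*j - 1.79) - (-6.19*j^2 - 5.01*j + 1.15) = 4.49*j^3 + 5.44*j^2 + 7.07*j - 2.94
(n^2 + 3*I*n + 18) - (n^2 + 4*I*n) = -I*n + 18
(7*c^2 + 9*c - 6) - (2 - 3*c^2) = 10*c^2 + 9*c - 8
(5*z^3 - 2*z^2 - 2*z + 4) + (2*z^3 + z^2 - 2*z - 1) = 7*z^3 - z^2 - 4*z + 3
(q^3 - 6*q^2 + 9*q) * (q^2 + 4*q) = q^5 - 2*q^4 - 15*q^3 + 36*q^2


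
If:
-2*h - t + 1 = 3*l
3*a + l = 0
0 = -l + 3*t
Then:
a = -t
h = 1/2 - 5*t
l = 3*t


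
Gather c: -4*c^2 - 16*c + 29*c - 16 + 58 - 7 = -4*c^2 + 13*c + 35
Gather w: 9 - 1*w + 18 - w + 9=36 - 2*w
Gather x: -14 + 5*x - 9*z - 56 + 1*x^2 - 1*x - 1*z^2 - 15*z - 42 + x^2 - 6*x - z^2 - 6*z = 2*x^2 - 2*x - 2*z^2 - 30*z - 112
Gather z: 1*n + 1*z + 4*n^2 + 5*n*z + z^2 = 4*n^2 + n + z^2 + z*(5*n + 1)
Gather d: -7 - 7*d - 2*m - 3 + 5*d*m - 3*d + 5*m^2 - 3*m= d*(5*m - 10) + 5*m^2 - 5*m - 10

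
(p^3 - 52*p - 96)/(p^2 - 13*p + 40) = (p^2 + 8*p + 12)/(p - 5)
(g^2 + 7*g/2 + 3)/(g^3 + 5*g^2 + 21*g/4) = 2*(g + 2)/(g*(2*g + 7))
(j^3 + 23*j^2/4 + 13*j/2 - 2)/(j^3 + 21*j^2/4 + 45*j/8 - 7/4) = 2*(j + 4)/(2*j + 7)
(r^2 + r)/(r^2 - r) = (r + 1)/(r - 1)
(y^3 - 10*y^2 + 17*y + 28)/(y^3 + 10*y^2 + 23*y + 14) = (y^2 - 11*y + 28)/(y^2 + 9*y + 14)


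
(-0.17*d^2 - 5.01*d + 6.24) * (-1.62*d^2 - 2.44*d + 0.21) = 0.2754*d^4 + 8.531*d^3 + 2.0799*d^2 - 16.2777*d + 1.3104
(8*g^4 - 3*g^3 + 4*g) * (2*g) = 16*g^5 - 6*g^4 + 8*g^2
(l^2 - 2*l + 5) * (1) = l^2 - 2*l + 5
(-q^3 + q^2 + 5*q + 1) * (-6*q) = 6*q^4 - 6*q^3 - 30*q^2 - 6*q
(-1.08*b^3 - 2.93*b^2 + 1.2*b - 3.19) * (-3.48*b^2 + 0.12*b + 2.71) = 3.7584*b^5 + 10.0668*b^4 - 7.4544*b^3 + 3.3049*b^2 + 2.8692*b - 8.6449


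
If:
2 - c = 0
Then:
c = 2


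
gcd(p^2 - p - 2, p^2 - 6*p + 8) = p - 2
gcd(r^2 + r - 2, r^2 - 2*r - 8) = r + 2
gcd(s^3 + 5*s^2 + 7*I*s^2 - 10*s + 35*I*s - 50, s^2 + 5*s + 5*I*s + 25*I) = s^2 + s*(5 + 5*I) + 25*I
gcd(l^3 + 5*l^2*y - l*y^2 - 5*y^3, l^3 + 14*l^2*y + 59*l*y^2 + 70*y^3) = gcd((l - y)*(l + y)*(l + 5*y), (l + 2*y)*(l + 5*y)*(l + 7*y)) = l + 5*y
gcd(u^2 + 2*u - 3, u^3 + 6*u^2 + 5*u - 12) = u^2 + 2*u - 3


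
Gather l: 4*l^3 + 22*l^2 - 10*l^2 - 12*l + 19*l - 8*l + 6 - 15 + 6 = 4*l^3 + 12*l^2 - l - 3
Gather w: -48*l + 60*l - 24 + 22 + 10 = 12*l + 8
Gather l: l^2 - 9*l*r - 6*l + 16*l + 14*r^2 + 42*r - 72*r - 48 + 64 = l^2 + l*(10 - 9*r) + 14*r^2 - 30*r + 16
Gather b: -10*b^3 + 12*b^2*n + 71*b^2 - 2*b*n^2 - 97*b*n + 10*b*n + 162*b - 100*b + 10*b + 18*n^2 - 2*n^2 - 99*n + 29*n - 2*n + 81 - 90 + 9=-10*b^3 + b^2*(12*n + 71) + b*(-2*n^2 - 87*n + 72) + 16*n^2 - 72*n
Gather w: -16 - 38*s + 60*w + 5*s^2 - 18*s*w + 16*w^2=5*s^2 - 38*s + 16*w^2 + w*(60 - 18*s) - 16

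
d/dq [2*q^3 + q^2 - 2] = 2*q*(3*q + 1)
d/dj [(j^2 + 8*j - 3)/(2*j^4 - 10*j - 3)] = 2*((-j - 4)*(-2*j^4 + 10*j + 3) - (4*j^3 - 5)*(j^2 + 8*j - 3))/(-2*j^4 + 10*j + 3)^2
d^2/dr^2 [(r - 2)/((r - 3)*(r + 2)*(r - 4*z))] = 2*((r - 3)^2*(r - 2)*(r + 2)^2 + (r - 3)^2*(r - 2)*(r + 2)*(r - 4*z) + (r - 3)^2*(r - 2)*(r - 4*z)^2 - (r - 3)^2*(r + 2)^2*(r - 4*z) - (r - 3)^2*(r + 2)*(r - 4*z)^2 + (r - 3)*(r - 2)*(r + 2)^2*(r - 4*z) + (r - 3)*(r - 2)*(r + 2)*(r - 4*z)^2 - (r - 3)*(r + 2)^2*(r - 4*z)^2 + (r - 2)*(r + 2)^2*(r - 4*z)^2)/((r - 3)^3*(r + 2)^3*(r - 4*z)^3)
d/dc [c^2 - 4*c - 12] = 2*c - 4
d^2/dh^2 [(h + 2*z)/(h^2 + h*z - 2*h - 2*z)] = 2*((h + 2*z)*(2*h + z - 2)^2 + (-3*h - 3*z + 2)*(h^2 + h*z - 2*h - 2*z))/(h^2 + h*z - 2*h - 2*z)^3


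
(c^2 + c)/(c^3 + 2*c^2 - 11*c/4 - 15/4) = 4*c/(4*c^2 + 4*c - 15)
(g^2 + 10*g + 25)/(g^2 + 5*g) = (g + 5)/g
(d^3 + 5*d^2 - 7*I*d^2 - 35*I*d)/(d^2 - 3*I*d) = (d^2 + d*(5 - 7*I) - 35*I)/(d - 3*I)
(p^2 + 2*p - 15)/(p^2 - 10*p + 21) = (p + 5)/(p - 7)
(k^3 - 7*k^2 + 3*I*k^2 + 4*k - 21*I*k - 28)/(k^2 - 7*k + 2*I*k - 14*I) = (k^2 + 3*I*k + 4)/(k + 2*I)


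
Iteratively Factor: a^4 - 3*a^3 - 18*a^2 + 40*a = (a + 4)*(a^3 - 7*a^2 + 10*a) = (a - 2)*(a + 4)*(a^2 - 5*a) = (a - 5)*(a - 2)*(a + 4)*(a)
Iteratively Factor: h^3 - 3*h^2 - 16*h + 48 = (h + 4)*(h^2 - 7*h + 12) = (h - 4)*(h + 4)*(h - 3)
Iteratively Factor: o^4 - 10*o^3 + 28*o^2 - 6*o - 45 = (o - 3)*(o^3 - 7*o^2 + 7*o + 15) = (o - 3)^2*(o^2 - 4*o - 5) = (o - 5)*(o - 3)^2*(o + 1)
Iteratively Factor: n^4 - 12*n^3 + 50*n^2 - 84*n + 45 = (n - 5)*(n^3 - 7*n^2 + 15*n - 9) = (n - 5)*(n - 1)*(n^2 - 6*n + 9) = (n - 5)*(n - 3)*(n - 1)*(n - 3)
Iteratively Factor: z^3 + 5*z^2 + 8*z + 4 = (z + 1)*(z^2 + 4*z + 4) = (z + 1)*(z + 2)*(z + 2)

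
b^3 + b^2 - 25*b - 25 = (b - 5)*(b + 1)*(b + 5)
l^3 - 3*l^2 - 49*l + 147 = (l - 7)*(l - 3)*(l + 7)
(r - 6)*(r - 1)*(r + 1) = r^3 - 6*r^2 - r + 6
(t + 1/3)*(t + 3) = t^2 + 10*t/3 + 1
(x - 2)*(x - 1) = x^2 - 3*x + 2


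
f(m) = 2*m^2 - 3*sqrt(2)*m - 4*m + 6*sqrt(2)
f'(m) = 4*m - 3*sqrt(2) - 4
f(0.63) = 4.09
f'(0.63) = -5.72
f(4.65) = 13.40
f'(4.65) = 10.36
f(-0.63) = 14.47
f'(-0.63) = -10.76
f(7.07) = 50.18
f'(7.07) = 20.04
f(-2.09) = 34.45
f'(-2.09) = -16.60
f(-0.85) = 16.94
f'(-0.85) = -11.64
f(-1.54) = 25.92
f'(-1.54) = -14.40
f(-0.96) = 18.24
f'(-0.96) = -12.08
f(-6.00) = 129.94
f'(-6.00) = -32.24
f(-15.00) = 582.12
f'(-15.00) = -68.24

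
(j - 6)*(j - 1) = j^2 - 7*j + 6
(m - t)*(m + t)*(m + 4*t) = m^3 + 4*m^2*t - m*t^2 - 4*t^3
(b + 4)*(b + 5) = b^2 + 9*b + 20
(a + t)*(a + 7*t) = a^2 + 8*a*t + 7*t^2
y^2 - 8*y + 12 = (y - 6)*(y - 2)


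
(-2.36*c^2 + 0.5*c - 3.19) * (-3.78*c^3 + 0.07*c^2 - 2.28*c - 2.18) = 8.9208*c^5 - 2.0552*c^4 + 17.474*c^3 + 3.7815*c^2 + 6.1832*c + 6.9542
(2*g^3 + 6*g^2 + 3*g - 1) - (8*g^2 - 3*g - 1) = 2*g^3 - 2*g^2 + 6*g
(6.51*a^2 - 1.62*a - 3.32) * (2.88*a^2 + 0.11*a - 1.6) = 18.7488*a^4 - 3.9495*a^3 - 20.1558*a^2 + 2.2268*a + 5.312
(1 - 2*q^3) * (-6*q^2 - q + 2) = 12*q^5 + 2*q^4 - 4*q^3 - 6*q^2 - q + 2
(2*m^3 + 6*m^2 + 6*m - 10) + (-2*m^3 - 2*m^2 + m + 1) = 4*m^2 + 7*m - 9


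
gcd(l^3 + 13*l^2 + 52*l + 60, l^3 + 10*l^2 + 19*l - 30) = l^2 + 11*l + 30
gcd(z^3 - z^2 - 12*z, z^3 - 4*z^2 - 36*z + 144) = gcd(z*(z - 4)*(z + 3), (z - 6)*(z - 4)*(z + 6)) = z - 4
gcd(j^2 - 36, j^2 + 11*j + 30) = j + 6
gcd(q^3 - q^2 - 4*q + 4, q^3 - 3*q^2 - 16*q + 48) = 1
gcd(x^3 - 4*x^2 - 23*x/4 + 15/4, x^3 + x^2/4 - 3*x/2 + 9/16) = x^2 + x - 3/4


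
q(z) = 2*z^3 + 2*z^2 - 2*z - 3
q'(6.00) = 238.00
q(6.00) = 489.00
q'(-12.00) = 814.00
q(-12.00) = -3147.00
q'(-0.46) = -2.57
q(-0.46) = -1.85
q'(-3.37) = 52.66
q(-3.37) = -50.09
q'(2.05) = 31.42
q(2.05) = 18.54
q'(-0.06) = -2.22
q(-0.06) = -2.87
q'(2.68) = 51.81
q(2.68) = 44.50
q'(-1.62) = 7.27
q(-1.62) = -3.01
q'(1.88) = 26.73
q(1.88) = 13.60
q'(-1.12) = 1.05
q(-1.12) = -1.06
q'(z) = 6*z^2 + 4*z - 2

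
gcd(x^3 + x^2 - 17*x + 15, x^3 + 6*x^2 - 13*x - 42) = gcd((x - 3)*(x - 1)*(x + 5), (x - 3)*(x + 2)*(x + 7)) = x - 3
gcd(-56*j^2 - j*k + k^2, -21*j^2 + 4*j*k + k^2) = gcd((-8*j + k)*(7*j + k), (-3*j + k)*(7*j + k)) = 7*j + k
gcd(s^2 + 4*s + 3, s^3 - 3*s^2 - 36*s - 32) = s + 1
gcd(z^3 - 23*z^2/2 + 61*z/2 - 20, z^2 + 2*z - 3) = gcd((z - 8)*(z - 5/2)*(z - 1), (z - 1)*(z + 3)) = z - 1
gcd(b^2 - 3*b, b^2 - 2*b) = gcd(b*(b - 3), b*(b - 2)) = b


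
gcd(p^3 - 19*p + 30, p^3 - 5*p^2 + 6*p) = p^2 - 5*p + 6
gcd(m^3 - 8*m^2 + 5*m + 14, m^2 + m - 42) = 1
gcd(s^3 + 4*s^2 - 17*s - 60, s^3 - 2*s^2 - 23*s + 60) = s^2 + s - 20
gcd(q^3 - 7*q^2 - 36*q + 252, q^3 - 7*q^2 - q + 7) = q - 7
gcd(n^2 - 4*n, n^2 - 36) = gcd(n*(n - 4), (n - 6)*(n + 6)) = 1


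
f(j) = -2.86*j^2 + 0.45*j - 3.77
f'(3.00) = -16.71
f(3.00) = -28.16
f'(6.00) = -33.87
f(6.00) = -104.03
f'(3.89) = -21.80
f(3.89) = -45.30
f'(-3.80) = 22.19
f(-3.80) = -46.78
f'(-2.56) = 15.09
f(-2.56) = -23.67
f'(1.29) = -6.93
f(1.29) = -7.95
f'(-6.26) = 36.26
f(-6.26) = -118.66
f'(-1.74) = 10.40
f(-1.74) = -13.21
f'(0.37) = -1.67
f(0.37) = -4.00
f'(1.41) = -7.62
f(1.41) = -8.82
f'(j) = 0.45 - 5.72*j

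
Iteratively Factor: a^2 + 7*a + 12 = (a + 4)*(a + 3)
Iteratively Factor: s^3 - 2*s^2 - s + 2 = (s + 1)*(s^2 - 3*s + 2) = (s - 2)*(s + 1)*(s - 1)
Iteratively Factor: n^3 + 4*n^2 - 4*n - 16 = (n + 2)*(n^2 + 2*n - 8) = (n - 2)*(n + 2)*(n + 4)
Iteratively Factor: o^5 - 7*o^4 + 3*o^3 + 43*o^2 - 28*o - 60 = (o - 2)*(o^4 - 5*o^3 - 7*o^2 + 29*o + 30) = (o - 5)*(o - 2)*(o^3 - 7*o - 6) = (o - 5)*(o - 2)*(o + 1)*(o^2 - o - 6) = (o - 5)*(o - 2)*(o + 1)*(o + 2)*(o - 3)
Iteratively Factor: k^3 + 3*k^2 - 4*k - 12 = (k + 3)*(k^2 - 4) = (k - 2)*(k + 3)*(k + 2)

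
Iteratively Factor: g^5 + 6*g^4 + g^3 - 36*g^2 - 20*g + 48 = (g - 2)*(g^4 + 8*g^3 + 17*g^2 - 2*g - 24) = (g - 2)*(g - 1)*(g^3 + 9*g^2 + 26*g + 24) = (g - 2)*(g - 1)*(g + 4)*(g^2 + 5*g + 6) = (g - 2)*(g - 1)*(g + 2)*(g + 4)*(g + 3)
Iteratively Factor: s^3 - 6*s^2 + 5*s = (s - 5)*(s^2 - s) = (s - 5)*(s - 1)*(s)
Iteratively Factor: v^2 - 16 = (v - 4)*(v + 4)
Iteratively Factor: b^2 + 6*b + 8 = (b + 2)*(b + 4)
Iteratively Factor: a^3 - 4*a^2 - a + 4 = (a - 1)*(a^2 - 3*a - 4) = (a - 1)*(a + 1)*(a - 4)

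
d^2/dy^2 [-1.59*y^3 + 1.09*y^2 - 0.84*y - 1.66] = 2.18 - 9.54*y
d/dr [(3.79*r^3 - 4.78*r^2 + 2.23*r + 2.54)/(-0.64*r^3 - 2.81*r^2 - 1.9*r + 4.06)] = (-8.88178419700125e-16*r^5 - 13.7091*r^4 - 11.5476*r^3 + 66.3873*r^2 - 24.5388*r + 13.8798)/(0.4096*r^6 + 3.5968*r^5 + 10.3281*r^4 + 5.4812*r^3 - 19.2072*r^2 - 15.428*r + 16.4836)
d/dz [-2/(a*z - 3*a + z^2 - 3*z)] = 2*(a + 2*z - 3)/(a*z - 3*a + z^2 - 3*z)^2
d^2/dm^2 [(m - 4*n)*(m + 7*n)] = 2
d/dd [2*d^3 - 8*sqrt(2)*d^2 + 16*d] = 6*d^2 - 16*sqrt(2)*d + 16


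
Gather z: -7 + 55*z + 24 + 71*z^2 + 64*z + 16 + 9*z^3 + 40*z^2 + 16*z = 9*z^3 + 111*z^2 + 135*z + 33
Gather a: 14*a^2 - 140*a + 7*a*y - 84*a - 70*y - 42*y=14*a^2 + a*(7*y - 224) - 112*y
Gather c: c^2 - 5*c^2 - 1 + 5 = 4 - 4*c^2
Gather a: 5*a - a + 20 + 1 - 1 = 4*a + 20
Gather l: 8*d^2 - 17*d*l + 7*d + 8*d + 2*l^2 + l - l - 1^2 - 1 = 8*d^2 - 17*d*l + 15*d + 2*l^2 - 2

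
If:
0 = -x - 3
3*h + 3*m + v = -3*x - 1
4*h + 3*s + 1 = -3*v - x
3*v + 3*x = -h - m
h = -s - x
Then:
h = -113/8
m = 16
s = 137/8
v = 19/8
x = -3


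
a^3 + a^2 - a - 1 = (a - 1)*(a + 1)^2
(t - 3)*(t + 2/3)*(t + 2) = t^3 - t^2/3 - 20*t/3 - 4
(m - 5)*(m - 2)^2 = m^3 - 9*m^2 + 24*m - 20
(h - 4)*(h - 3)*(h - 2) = h^3 - 9*h^2 + 26*h - 24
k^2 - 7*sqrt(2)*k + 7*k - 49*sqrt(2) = (k + 7)*(k - 7*sqrt(2))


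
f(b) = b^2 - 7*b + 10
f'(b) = 2*b - 7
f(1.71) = 0.95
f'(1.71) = -3.58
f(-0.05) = 10.35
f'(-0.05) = -7.10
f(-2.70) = 36.19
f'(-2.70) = -12.40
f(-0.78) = 16.07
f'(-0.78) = -8.56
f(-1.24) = 20.22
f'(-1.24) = -9.48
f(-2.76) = 36.94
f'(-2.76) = -12.52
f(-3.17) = 42.24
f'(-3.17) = -13.34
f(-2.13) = 29.45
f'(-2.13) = -11.26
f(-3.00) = 40.00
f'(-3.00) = -13.00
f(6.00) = 4.00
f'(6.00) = 5.00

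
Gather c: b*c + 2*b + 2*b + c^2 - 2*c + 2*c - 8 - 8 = b*c + 4*b + c^2 - 16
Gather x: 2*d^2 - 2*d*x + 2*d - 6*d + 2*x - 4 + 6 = 2*d^2 - 4*d + x*(2 - 2*d) + 2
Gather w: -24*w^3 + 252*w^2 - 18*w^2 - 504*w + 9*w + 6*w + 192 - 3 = -24*w^3 + 234*w^2 - 489*w + 189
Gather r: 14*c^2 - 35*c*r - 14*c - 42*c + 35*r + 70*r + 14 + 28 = 14*c^2 - 56*c + r*(105 - 35*c) + 42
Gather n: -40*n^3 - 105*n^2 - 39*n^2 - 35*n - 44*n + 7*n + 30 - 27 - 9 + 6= -40*n^3 - 144*n^2 - 72*n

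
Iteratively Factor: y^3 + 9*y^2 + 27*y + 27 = (y + 3)*(y^2 + 6*y + 9) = (y + 3)^2*(y + 3)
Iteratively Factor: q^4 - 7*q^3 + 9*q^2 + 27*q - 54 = (q - 3)*(q^3 - 4*q^2 - 3*q + 18) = (q - 3)*(q + 2)*(q^2 - 6*q + 9) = (q - 3)^2*(q + 2)*(q - 3)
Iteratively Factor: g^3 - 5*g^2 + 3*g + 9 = (g - 3)*(g^2 - 2*g - 3) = (g - 3)^2*(g + 1)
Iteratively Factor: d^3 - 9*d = (d + 3)*(d^2 - 3*d) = d*(d + 3)*(d - 3)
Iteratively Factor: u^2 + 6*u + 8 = (u + 2)*(u + 4)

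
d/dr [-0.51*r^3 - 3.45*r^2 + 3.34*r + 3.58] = -1.53*r^2 - 6.9*r + 3.34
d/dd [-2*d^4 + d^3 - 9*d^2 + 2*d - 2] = -8*d^3 + 3*d^2 - 18*d + 2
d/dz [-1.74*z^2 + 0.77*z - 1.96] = 0.77 - 3.48*z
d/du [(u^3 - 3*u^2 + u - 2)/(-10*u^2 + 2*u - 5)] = (-10*u^4 + 4*u^3 - 11*u^2 - 10*u - 1)/(100*u^4 - 40*u^3 + 104*u^2 - 20*u + 25)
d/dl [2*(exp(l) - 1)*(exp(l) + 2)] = (4*exp(l) + 2)*exp(l)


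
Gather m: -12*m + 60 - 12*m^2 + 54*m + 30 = -12*m^2 + 42*m + 90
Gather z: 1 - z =1 - z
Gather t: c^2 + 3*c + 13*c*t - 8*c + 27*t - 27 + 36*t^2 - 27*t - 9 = c^2 + 13*c*t - 5*c + 36*t^2 - 36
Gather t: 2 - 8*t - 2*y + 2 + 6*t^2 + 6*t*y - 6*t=6*t^2 + t*(6*y - 14) - 2*y + 4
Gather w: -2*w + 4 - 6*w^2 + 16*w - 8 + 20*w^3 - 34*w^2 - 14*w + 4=20*w^3 - 40*w^2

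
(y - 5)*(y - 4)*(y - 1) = y^3 - 10*y^2 + 29*y - 20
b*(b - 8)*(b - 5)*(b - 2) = b^4 - 15*b^3 + 66*b^2 - 80*b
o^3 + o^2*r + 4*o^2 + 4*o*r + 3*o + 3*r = (o + 1)*(o + 3)*(o + r)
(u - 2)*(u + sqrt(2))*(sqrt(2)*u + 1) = sqrt(2)*u^3 - 2*sqrt(2)*u^2 + 3*u^2 - 6*u + sqrt(2)*u - 2*sqrt(2)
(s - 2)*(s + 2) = s^2 - 4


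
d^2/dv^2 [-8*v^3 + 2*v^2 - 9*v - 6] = 4 - 48*v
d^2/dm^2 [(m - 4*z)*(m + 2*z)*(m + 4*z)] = 6*m + 4*z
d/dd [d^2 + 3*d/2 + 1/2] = 2*d + 3/2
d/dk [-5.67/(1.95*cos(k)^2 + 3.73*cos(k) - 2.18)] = -(22.113*cos(k) + 21.1491)*sin(k)/(1.95*cos(k)^2 + 3.73*cos(k) - 2.18)^2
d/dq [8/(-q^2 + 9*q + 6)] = 8*(2*q - 9)/(-q^2 + 9*q + 6)^2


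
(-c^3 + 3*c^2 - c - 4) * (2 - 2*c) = 2*c^4 - 8*c^3 + 8*c^2 + 6*c - 8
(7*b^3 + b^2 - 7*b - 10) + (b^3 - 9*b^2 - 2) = 8*b^3 - 8*b^2 - 7*b - 12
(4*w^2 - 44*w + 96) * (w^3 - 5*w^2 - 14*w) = 4*w^5 - 64*w^4 + 260*w^3 + 136*w^2 - 1344*w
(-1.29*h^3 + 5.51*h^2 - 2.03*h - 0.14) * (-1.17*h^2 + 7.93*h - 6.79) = 1.5093*h^5 - 16.6764*h^4 + 54.8285*h^3 - 53.347*h^2 + 12.6735*h + 0.9506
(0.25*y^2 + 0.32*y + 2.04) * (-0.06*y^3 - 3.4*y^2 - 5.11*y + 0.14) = -0.015*y^5 - 0.8692*y^4 - 2.4879*y^3 - 8.5362*y^2 - 10.3796*y + 0.2856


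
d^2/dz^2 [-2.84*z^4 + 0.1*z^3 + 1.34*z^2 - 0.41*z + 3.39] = -34.08*z^2 + 0.6*z + 2.68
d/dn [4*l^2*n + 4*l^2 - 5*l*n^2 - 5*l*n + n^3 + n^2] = 4*l^2 - 10*l*n - 5*l + 3*n^2 + 2*n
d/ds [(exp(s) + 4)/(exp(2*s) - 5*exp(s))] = (-exp(2*s) - 8*exp(s) + 20)*exp(-s)/(exp(2*s) - 10*exp(s) + 25)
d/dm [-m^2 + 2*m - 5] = 2 - 2*m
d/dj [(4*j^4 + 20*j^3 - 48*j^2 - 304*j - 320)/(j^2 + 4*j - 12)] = 4*(2*j^5 + 17*j^4 - 8*j^3 - 152*j^2 + 448*j + 1232)/(j^4 + 8*j^3 - 8*j^2 - 96*j + 144)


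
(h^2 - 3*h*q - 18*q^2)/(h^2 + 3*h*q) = (h - 6*q)/h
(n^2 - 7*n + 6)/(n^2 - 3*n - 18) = (n - 1)/(n + 3)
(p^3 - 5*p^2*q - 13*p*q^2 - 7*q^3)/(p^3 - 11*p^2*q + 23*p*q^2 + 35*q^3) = (p + q)/(p - 5*q)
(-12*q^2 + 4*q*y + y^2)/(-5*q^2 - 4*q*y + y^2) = (12*q^2 - 4*q*y - y^2)/(5*q^2 + 4*q*y - y^2)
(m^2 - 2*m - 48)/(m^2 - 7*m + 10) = (m^2 - 2*m - 48)/(m^2 - 7*m + 10)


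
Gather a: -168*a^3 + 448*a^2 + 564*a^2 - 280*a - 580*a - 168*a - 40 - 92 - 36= -168*a^3 + 1012*a^2 - 1028*a - 168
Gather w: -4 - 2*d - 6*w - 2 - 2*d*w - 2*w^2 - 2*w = -2*d - 2*w^2 + w*(-2*d - 8) - 6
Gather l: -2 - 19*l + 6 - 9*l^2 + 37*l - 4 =-9*l^2 + 18*l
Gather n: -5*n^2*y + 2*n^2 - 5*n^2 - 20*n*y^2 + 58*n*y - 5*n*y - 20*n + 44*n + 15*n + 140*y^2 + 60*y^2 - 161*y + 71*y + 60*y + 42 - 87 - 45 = n^2*(-5*y - 3) + n*(-20*y^2 + 53*y + 39) + 200*y^2 - 30*y - 90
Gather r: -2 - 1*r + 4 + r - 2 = 0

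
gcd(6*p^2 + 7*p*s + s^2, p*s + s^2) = p + s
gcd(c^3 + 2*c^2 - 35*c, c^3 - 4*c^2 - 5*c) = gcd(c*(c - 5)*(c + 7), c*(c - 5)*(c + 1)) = c^2 - 5*c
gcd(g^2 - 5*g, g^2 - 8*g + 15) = g - 5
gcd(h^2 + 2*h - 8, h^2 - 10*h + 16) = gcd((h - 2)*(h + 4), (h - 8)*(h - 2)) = h - 2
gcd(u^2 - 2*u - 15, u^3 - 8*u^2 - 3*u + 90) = u^2 - 2*u - 15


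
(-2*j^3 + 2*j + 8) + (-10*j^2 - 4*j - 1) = -2*j^3 - 10*j^2 - 2*j + 7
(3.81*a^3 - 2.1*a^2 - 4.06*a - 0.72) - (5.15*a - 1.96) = 3.81*a^3 - 2.1*a^2 - 9.21*a + 1.24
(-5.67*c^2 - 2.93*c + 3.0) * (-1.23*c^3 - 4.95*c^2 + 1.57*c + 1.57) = 6.9741*c^5 + 31.6704*c^4 + 1.9116*c^3 - 28.352*c^2 + 0.1099*c + 4.71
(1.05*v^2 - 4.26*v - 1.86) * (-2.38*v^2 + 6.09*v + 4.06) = -2.499*v^4 + 16.5333*v^3 - 17.2536*v^2 - 28.623*v - 7.5516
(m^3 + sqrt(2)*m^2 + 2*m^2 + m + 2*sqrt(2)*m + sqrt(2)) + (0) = m^3 + sqrt(2)*m^2 + 2*m^2 + m + 2*sqrt(2)*m + sqrt(2)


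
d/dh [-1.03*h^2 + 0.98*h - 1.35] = 0.98 - 2.06*h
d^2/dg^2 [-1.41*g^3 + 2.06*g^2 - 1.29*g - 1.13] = 4.12 - 8.46*g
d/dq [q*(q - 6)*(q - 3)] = 3*q^2 - 18*q + 18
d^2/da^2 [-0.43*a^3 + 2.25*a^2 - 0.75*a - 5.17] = 4.5 - 2.58*a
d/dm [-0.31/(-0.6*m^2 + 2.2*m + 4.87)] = (0.682 - 0.372*m)/(-0.6*m^2 + 2.2*m + 4.87)^2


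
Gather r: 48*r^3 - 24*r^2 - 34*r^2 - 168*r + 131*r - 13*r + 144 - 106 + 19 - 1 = 48*r^3 - 58*r^2 - 50*r + 56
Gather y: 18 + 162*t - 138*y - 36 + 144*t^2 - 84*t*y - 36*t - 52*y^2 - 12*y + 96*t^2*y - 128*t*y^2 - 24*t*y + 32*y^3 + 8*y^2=144*t^2 + 126*t + 32*y^3 + y^2*(-128*t - 44) + y*(96*t^2 - 108*t - 150) - 18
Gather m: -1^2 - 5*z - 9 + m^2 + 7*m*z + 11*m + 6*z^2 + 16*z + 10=m^2 + m*(7*z + 11) + 6*z^2 + 11*z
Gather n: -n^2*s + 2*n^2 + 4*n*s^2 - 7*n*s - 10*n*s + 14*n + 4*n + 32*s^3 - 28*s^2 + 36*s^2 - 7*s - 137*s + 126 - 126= n^2*(2 - s) + n*(4*s^2 - 17*s + 18) + 32*s^3 + 8*s^2 - 144*s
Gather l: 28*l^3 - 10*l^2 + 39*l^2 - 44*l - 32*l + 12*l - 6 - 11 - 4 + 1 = 28*l^3 + 29*l^2 - 64*l - 20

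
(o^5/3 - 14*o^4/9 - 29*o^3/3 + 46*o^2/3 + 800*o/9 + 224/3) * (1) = o^5/3 - 14*o^4/9 - 29*o^3/3 + 46*o^2/3 + 800*o/9 + 224/3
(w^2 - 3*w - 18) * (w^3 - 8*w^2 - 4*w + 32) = w^5 - 11*w^4 + 2*w^3 + 188*w^2 - 24*w - 576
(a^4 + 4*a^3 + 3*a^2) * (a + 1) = a^5 + 5*a^4 + 7*a^3 + 3*a^2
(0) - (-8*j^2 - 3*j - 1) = 8*j^2 + 3*j + 1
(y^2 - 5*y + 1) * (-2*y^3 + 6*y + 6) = -2*y^5 + 10*y^4 + 4*y^3 - 24*y^2 - 24*y + 6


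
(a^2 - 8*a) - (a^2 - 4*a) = -4*a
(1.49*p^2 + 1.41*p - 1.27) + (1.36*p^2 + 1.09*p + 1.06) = 2.85*p^2 + 2.5*p - 0.21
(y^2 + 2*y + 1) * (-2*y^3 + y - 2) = -2*y^5 - 4*y^4 - y^3 - 3*y - 2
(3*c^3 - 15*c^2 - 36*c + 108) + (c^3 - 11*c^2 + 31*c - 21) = 4*c^3 - 26*c^2 - 5*c + 87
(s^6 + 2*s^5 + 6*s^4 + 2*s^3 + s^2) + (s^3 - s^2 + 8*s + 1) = s^6 + 2*s^5 + 6*s^4 + 3*s^3 + 8*s + 1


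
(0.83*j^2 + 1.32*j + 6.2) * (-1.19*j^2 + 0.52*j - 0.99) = -0.9877*j^4 - 1.1392*j^3 - 7.5133*j^2 + 1.9172*j - 6.138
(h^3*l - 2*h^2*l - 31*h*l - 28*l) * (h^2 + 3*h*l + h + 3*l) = h^5*l + 3*h^4*l^2 - h^4*l - 3*h^3*l^2 - 33*h^3*l - 99*h^2*l^2 - 59*h^2*l - 177*h*l^2 - 28*h*l - 84*l^2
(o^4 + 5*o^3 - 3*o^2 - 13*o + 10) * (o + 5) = o^5 + 10*o^4 + 22*o^3 - 28*o^2 - 55*o + 50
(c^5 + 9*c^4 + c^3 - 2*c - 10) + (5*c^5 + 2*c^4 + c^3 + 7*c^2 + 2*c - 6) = 6*c^5 + 11*c^4 + 2*c^3 + 7*c^2 - 16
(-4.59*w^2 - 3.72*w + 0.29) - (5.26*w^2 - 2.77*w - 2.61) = -9.85*w^2 - 0.95*w + 2.9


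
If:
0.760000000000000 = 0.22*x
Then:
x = 3.45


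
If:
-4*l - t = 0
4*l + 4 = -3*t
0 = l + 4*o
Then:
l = 1/2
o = -1/8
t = -2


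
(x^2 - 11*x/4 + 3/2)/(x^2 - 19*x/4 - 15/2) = (-4*x^2 + 11*x - 6)/(-4*x^2 + 19*x + 30)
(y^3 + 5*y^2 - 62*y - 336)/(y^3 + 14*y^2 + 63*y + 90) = (y^2 - y - 56)/(y^2 + 8*y + 15)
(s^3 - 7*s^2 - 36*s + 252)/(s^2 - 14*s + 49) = (s^2 - 36)/(s - 7)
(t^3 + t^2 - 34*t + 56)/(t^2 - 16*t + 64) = (t^3 + t^2 - 34*t + 56)/(t^2 - 16*t + 64)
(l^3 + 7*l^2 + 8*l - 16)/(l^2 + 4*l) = l + 3 - 4/l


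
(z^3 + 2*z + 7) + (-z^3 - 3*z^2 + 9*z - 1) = -3*z^2 + 11*z + 6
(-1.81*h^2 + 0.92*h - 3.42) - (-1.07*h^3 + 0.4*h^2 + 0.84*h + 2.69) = 1.07*h^3 - 2.21*h^2 + 0.0800000000000001*h - 6.11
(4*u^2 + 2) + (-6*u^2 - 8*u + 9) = -2*u^2 - 8*u + 11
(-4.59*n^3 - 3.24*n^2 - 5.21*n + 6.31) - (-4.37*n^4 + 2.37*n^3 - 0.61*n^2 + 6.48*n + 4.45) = 4.37*n^4 - 6.96*n^3 - 2.63*n^2 - 11.69*n + 1.86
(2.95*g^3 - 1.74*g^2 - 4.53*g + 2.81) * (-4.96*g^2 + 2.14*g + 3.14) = -14.632*g^5 + 14.9434*g^4 + 28.0082*g^3 - 29.0954*g^2 - 8.2108*g + 8.8234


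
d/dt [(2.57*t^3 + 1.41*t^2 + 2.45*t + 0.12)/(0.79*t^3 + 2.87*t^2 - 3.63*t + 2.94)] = (6.262*t^4 - 22.5292*t^3 + 10.2332*t^2 + 7.602*t + 7.6386)/(0.6241*t^6 + 4.5346*t^5 + 2.5015*t^4 - 16.191*t^3 + 30.0525*t^2 - 21.3444*t + 8.6436)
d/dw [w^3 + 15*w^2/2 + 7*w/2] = 3*w^2 + 15*w + 7/2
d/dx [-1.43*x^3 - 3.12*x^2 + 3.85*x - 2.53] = -4.29*x^2 - 6.24*x + 3.85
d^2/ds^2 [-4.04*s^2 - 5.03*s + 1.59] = -8.08000000000000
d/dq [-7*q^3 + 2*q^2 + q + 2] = -21*q^2 + 4*q + 1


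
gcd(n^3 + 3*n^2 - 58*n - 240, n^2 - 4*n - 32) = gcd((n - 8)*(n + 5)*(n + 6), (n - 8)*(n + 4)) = n - 8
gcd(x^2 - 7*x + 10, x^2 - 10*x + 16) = x - 2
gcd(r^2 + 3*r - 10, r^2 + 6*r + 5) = r + 5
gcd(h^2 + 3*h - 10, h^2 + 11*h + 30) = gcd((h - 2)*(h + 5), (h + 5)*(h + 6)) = h + 5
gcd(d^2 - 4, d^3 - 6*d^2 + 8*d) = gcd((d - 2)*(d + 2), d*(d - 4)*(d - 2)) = d - 2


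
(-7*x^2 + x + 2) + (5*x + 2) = -7*x^2 + 6*x + 4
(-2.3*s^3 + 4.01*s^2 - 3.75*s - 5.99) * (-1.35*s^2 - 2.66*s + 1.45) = 3.105*s^5 + 0.704499999999999*s^4 - 8.9391*s^3 + 23.876*s^2 + 10.4959*s - 8.6855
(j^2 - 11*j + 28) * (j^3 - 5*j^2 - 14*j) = j^5 - 16*j^4 + 69*j^3 + 14*j^2 - 392*j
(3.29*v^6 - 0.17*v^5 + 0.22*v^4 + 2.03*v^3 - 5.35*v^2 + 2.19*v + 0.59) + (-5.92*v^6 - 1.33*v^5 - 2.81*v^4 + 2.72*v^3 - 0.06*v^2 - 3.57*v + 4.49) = -2.63*v^6 - 1.5*v^5 - 2.59*v^4 + 4.75*v^3 - 5.41*v^2 - 1.38*v + 5.08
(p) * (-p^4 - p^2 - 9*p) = -p^5 - p^3 - 9*p^2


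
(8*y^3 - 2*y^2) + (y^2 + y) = 8*y^3 - y^2 + y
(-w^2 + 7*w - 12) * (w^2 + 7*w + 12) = -w^4 + 25*w^2 - 144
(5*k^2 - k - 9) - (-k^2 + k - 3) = 6*k^2 - 2*k - 6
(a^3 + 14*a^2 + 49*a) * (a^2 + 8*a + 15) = a^5 + 22*a^4 + 176*a^3 + 602*a^2 + 735*a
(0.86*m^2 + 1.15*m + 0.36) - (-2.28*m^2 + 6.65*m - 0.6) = 3.14*m^2 - 5.5*m + 0.96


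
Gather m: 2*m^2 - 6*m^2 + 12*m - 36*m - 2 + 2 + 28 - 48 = -4*m^2 - 24*m - 20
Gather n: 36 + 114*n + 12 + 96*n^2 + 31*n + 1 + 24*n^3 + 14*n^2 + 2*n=24*n^3 + 110*n^2 + 147*n + 49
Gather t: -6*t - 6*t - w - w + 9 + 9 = -12*t - 2*w + 18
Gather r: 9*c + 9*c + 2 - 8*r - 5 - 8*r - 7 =18*c - 16*r - 10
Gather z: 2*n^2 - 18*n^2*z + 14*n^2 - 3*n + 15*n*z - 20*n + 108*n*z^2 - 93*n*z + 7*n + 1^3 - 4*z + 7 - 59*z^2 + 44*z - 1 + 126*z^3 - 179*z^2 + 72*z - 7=16*n^2 - 16*n + 126*z^3 + z^2*(108*n - 238) + z*(-18*n^2 - 78*n + 112)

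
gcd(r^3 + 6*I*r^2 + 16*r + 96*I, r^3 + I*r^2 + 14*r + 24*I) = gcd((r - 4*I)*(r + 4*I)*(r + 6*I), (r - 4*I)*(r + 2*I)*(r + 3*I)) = r - 4*I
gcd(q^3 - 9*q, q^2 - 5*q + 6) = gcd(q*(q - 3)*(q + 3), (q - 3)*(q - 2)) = q - 3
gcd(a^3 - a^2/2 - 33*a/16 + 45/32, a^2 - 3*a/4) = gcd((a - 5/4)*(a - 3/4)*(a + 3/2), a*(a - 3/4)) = a - 3/4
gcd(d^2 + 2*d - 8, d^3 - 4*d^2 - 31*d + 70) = d - 2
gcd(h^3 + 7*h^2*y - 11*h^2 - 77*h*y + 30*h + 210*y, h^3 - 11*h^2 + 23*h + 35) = h - 5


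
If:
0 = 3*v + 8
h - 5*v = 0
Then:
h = -40/3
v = -8/3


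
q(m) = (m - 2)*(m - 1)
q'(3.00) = 3.00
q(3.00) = 2.00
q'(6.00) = 9.00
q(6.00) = 20.00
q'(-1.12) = -5.24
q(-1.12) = 6.61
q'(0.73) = -1.54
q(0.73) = 0.34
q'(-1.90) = -6.80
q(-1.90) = 11.31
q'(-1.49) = -5.98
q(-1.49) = 8.69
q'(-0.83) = -4.66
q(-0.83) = 5.18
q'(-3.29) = -9.58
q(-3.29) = 22.69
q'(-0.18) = -3.36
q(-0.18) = 2.57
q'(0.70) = -1.60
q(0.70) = 0.39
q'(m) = 2*m - 3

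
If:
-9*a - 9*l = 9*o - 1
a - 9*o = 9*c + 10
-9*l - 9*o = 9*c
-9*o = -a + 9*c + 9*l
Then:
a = 0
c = -1/9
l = 10/9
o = -1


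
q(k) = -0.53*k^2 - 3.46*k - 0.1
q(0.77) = -3.08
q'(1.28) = -4.82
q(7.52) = -56.09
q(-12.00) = -34.90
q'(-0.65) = -2.77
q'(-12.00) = 9.26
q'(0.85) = -4.36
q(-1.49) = 3.88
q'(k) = -1.06*k - 3.46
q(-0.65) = 1.93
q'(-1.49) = -1.88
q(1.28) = -5.40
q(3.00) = -15.25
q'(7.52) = -11.43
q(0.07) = -0.34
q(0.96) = -3.91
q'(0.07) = -3.53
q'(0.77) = -4.28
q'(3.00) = -6.64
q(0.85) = -3.42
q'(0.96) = -4.48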